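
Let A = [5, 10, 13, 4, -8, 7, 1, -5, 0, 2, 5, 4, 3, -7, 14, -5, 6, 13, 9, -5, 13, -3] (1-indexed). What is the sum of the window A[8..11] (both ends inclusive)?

2

Elements at indices 8..11: -5, 0, 2, 5
sum(-5, 0, 2, 5) = 2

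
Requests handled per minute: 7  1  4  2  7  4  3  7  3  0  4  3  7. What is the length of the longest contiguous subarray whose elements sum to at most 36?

→ 7: sum 7, len 1
→ 1: sum 8, len 2
→ 4: sum 12, len 3
→ 2: sum 14, len 4
→ 7: sum 21, len 5
→ 4: sum 25, len 6
→ 3: sum 28, len 7
→ 7: sum 35, len 8
→ 3 (dropped 7): sum 31, len 8
→ 0: sum 31, len 9
→ 4: sum 35, len 10
→ 3 (dropped 1, 4): sum 33, len 9
→ 7 (dropped 2, 7): sum 31, len 8
Longest length seen: 10.

10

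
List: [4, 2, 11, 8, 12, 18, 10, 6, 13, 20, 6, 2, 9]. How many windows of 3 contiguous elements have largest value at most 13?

4 2 11 → max 11  ≤ 13 ✓
2 11 8 → max 11  ≤ 13 ✓
11 8 12 → max 12  ≤ 13 ✓
8 12 18 → max 18
12 18 10 → max 18
18 10 6 → max 18
10 6 13 → max 13  ≤ 13 ✓
6 13 20 → max 20
13 20 6 → max 20
20 6 2 → max 20
6 2 9 → max 9  ≤ 13 ✓
5 windows satisfy the condition.

5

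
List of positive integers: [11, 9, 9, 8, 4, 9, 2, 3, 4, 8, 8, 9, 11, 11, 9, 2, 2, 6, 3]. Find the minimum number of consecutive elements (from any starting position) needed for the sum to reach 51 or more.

6

Extend right; whenever the sum reaches 51, record the length and shrink from the left:
add 11: running sum 11 < 51
add 9: running sum 20 < 51
add 9: running sum 29 < 51
add 8: running sum 37 < 51
add 4: running sum 41 < 51
add 9: running sum 50 < 51
add 2: shortest ending here [11, 9, 9, 8, 4, 9, 2] sum 52, len 7
add 3: shortest ending here [11, 9, 9, 8, 4, 9, 2, 3] sum 55, len 8
add 4: shortest ending here [11, 9, 9, 8, 4, 9, 2, 3, 4] sum 59, len 9
add 8: shortest ending here [9, 9, 8, 4, 9, 2, 3, 4, 8] sum 56, len 9
add 8: shortest ending here [9, 8, 4, 9, 2, 3, 4, 8, 8] sum 55, len 9
add 9: shortest ending here [8, 4, 9, 2, 3, 4, 8, 8, 9] sum 55, len 9
add 11: shortest ending here [9, 2, 3, 4, 8, 8, 9, 11] sum 54, len 8
add 11: shortest ending here [4, 8, 8, 9, 11, 11] sum 51, len 6
add 9: shortest ending here [8, 8, 9, 11, 11, 9] sum 56, len 6
add 2: shortest ending here [8, 8, 9, 11, 11, 9, 2] sum 58, len 7
add 2: shortest ending here [8, 9, 11, 11, 9, 2, 2] sum 52, len 7
add 6: shortest ending here [8, 9, 11, 11, 9, 2, 2, 6] sum 58, len 8
add 3: shortest ending here [9, 11, 11, 9, 2, 2, 6, 3] sum 53, len 8
Shortest qualifying length: 6.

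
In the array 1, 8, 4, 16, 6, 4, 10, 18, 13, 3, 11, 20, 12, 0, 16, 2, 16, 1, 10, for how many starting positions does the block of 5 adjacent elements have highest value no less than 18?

[1, 8, 4, 16, 6] → max 16
[8, 4, 16, 6, 4] → max 16
[4, 16, 6, 4, 10] → max 16
[16, 6, 4, 10, 18] → max 18  ≥ 18 ✓
[6, 4, 10, 18, 13] → max 18  ≥ 18 ✓
[4, 10, 18, 13, 3] → max 18  ≥ 18 ✓
[10, 18, 13, 3, 11] → max 18  ≥ 18 ✓
[18, 13, 3, 11, 20] → max 20  ≥ 18 ✓
[13, 3, 11, 20, 12] → max 20  ≥ 18 ✓
[3, 11, 20, 12, 0] → max 20  ≥ 18 ✓
[11, 20, 12, 0, 16] → max 20  ≥ 18 ✓
[20, 12, 0, 16, 2] → max 20  ≥ 18 ✓
[12, 0, 16, 2, 16] → max 16
[0, 16, 2, 16, 1] → max 16
[16, 2, 16, 1, 10] → max 16
9 windows satisfy the condition.

9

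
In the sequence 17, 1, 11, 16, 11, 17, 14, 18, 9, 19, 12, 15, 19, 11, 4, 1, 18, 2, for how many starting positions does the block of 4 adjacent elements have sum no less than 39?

[17, 1, 11, 16] → sum 45  ≥ 39 ✓
[1, 11, 16, 11] → sum 39  ≥ 39 ✓
[11, 16, 11, 17] → sum 55  ≥ 39 ✓
[16, 11, 17, 14] → sum 58  ≥ 39 ✓
[11, 17, 14, 18] → sum 60  ≥ 39 ✓
[17, 14, 18, 9] → sum 58  ≥ 39 ✓
[14, 18, 9, 19] → sum 60  ≥ 39 ✓
[18, 9, 19, 12] → sum 58  ≥ 39 ✓
[9, 19, 12, 15] → sum 55  ≥ 39 ✓
[19, 12, 15, 19] → sum 65  ≥ 39 ✓
[12, 15, 19, 11] → sum 57  ≥ 39 ✓
[15, 19, 11, 4] → sum 49  ≥ 39 ✓
[19, 11, 4, 1] → sum 35
[11, 4, 1, 18] → sum 34
[4, 1, 18, 2] → sum 25
12 windows satisfy the condition.

12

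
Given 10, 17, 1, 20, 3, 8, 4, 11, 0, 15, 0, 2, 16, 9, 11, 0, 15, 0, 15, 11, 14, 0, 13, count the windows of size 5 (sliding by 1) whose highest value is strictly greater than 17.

(10, 17, 1, 20, 3) → max 20  > 17 ✓
(17, 1, 20, 3, 8) → max 20  > 17 ✓
(1, 20, 3, 8, 4) → max 20  > 17 ✓
(20, 3, 8, 4, 11) → max 20  > 17 ✓
(3, 8, 4, 11, 0) → max 11
(8, 4, 11, 0, 15) → max 15
(4, 11, 0, 15, 0) → max 15
(11, 0, 15, 0, 2) → max 15
(0, 15, 0, 2, 16) → max 16
(15, 0, 2, 16, 9) → max 16
(0, 2, 16, 9, 11) → max 16
(2, 16, 9, 11, 0) → max 16
(16, 9, 11, 0, 15) → max 16
(9, 11, 0, 15, 0) → max 15
(11, 0, 15, 0, 15) → max 15
(0, 15, 0, 15, 11) → max 15
(15, 0, 15, 11, 14) → max 15
(0, 15, 11, 14, 0) → max 15
(15, 11, 14, 0, 13) → max 15
4 windows satisfy the condition.

4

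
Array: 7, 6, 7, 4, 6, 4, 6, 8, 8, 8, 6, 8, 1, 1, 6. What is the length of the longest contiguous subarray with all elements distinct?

3

add 7: [7] len 1
add 6: [7, 6] len 2
add 7 (repeat 7, move left end past it): [6, 7] len 2
add 4: [6, 7, 4] len 3
add 6 (repeat 6, move left end past it): [7, 4, 6] len 3
add 4 (repeat 4, move left end past it): [6, 4] len 2
add 6 (repeat 6, move left end past it): [4, 6] len 2
add 8: [4, 6, 8] len 3
add 8 (repeat 8, move left end past it): [8] len 1
add 8 (repeat 8, move left end past it): [8] len 1
add 6: [8, 6] len 2
add 8 (repeat 8, move left end past it): [6, 8] len 2
add 1: [6, 8, 1] len 3
add 1 (repeat 1, move left end past it): [1] len 1
add 6: [1, 6] len 2
Longest all-distinct length: 3.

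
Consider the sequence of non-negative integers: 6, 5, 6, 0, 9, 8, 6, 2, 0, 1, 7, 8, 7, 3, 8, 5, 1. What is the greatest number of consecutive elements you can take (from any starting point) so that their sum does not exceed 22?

5

add 6: [6] sum 6, len 1
add 5: [6, 5] sum 11, len 2
add 6: [6, 5, 6] sum 17, len 3
add 0: [6, 5, 6, 0] sum 17, len 4
add 9: [5, 6, 0, 9] sum 20, len 4
add 8: [0, 9, 8] sum 17, len 3
add 6: [8, 6] sum 14, len 2
add 2: [8, 6, 2] sum 16, len 3
add 0: [8, 6, 2, 0] sum 16, len 4
add 1: [8, 6, 2, 0, 1] sum 17, len 5
add 7: [6, 2, 0, 1, 7] sum 16, len 5
add 8: [2, 0, 1, 7, 8] sum 18, len 5
add 7: [7, 8, 7] sum 22, len 3
add 3: [8, 7, 3] sum 18, len 3
add 8: [7, 3, 8] sum 18, len 3
add 5: [3, 8, 5] sum 16, len 3
add 1: [3, 8, 5, 1] sum 17, len 4
Longest length seen: 5.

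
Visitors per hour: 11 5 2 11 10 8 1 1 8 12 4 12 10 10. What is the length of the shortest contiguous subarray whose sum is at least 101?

14

Extend right; whenever the sum reaches 101, record the length and shrink from the left:
add 11: running sum 11 < 101
add 5: running sum 16 < 101
add 2: running sum 18 < 101
add 11: running sum 29 < 101
add 10: running sum 39 < 101
add 8: running sum 47 < 101
add 1: running sum 48 < 101
add 1: running sum 49 < 101
add 8: running sum 57 < 101
add 12: running sum 69 < 101
add 4: running sum 73 < 101
add 12: running sum 85 < 101
add 10: running sum 95 < 101
add 10: shortest ending here [11, 5, 2, 11, 10, 8, 1, 1, 8, 12, 4, 12, 10, 10] sum 105, len 14
Shortest qualifying length: 14.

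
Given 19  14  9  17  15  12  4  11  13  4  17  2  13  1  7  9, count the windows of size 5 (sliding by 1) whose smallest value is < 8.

[19, 14, 9, 17, 15] → min 9
[14, 9, 17, 15, 12] → min 9
[9, 17, 15, 12, 4] → min 4  < 8 ✓
[17, 15, 12, 4, 11] → min 4  < 8 ✓
[15, 12, 4, 11, 13] → min 4  < 8 ✓
[12, 4, 11, 13, 4] → min 4  < 8 ✓
[4, 11, 13, 4, 17] → min 4  < 8 ✓
[11, 13, 4, 17, 2] → min 2  < 8 ✓
[13, 4, 17, 2, 13] → min 2  < 8 ✓
[4, 17, 2, 13, 1] → min 1  < 8 ✓
[17, 2, 13, 1, 7] → min 1  < 8 ✓
[2, 13, 1, 7, 9] → min 1  < 8 ✓
10 windows satisfy the condition.

10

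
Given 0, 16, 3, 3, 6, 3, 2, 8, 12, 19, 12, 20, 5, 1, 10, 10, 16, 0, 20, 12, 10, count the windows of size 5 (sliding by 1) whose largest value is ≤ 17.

7

(0, 16, 3, 3, 6) → max 16  ≤ 17 ✓
(16, 3, 3, 6, 3) → max 16  ≤ 17 ✓
(3, 3, 6, 3, 2) → max 6  ≤ 17 ✓
(3, 6, 3, 2, 8) → max 8  ≤ 17 ✓
(6, 3, 2, 8, 12) → max 12  ≤ 17 ✓
(3, 2, 8, 12, 19) → max 19
(2, 8, 12, 19, 12) → max 19
(8, 12, 19, 12, 20) → max 20
(12, 19, 12, 20, 5) → max 20
(19, 12, 20, 5, 1) → max 20
(12, 20, 5, 1, 10) → max 20
(20, 5, 1, 10, 10) → max 20
(5, 1, 10, 10, 16) → max 16  ≤ 17 ✓
(1, 10, 10, 16, 0) → max 16  ≤ 17 ✓
(10, 10, 16, 0, 20) → max 20
(10, 16, 0, 20, 12) → max 20
(16, 0, 20, 12, 10) → max 20
7 windows satisfy the condition.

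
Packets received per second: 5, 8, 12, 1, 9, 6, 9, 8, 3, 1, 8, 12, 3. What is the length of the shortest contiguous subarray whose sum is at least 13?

add 5: running sum 5 < 13
end 1: [5, 8] sum 13, len 2
end 2: [8, 12] sum 20, len 2
end 3: [12, 1] sum 13, len 2
end 4: [12, 1, 9] sum 22, len 3
end 5: [9, 6] sum 15, len 2
end 6: [6, 9] sum 15, len 2
end 7: [9, 8] sum 17, len 2
end 8: [9, 8, 3] sum 20, len 3
end 9: [9, 8, 3, 1] sum 21, len 4
end 10: [8, 3, 1, 8] sum 20, len 4
end 11: [8, 12] sum 20, len 2
end 12: [12, 3] sum 15, len 2
Shortest qualifying length: 2.

2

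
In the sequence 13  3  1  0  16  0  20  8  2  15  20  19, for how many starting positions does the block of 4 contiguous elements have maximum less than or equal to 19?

3

[13, 3, 1, 0] → max 13  ≤ 19 ✓
[3, 1, 0, 16] → max 16  ≤ 19 ✓
[1, 0, 16, 0] → max 16  ≤ 19 ✓
[0, 16, 0, 20] → max 20
[16, 0, 20, 8] → max 20
[0, 20, 8, 2] → max 20
[20, 8, 2, 15] → max 20
[8, 2, 15, 20] → max 20
[2, 15, 20, 19] → max 20
3 windows satisfy the condition.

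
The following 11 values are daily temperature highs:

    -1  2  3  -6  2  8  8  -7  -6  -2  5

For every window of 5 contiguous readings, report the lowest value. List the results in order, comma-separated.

-6, -6, -6, -7, -7, -7, -7

-1 2 3 -6 2 → min -6
2 3 -6 2 8 → min -6
3 -6 2 8 8 → min -6
-6 2 8 8 -7 → min -7
2 8 8 -7 -6 → min -7
8 8 -7 -6 -2 → min -7
8 -7 -6 -2 5 → min -7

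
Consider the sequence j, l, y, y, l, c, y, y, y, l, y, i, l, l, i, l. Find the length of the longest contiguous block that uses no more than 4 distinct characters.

15

[j] 1 distinct, len 1
[j, l] 2 distinct, len 2
[j, l, y] 3 distinct, len 3
[j, l, y, y] 3 distinct, len 4
[j, l, y, y, l] 3 distinct, len 5
[j, l, y, y, l, c] 4 distinct, len 6
[j, l, y, y, l, c, y] 4 distinct, len 7
[j, l, y, y, l, c, y, y] 4 distinct, len 8
[j, l, y, y, l, c, y, y, y] 4 distinct, len 9
[j, l, y, y, l, c, y, y, y, l] 4 distinct, len 10
[j, l, y, y, l, c, y, y, y, l, y] 4 distinct, len 11
[l, y, y, l, c, y, y, y, l, y, i] 4 distinct, len 11
[l, y, y, l, c, y, y, y, l, y, i, l] 4 distinct, len 12
[l, y, y, l, c, y, y, y, l, y, i, l, l] 4 distinct, len 13
[l, y, y, l, c, y, y, y, l, y, i, l, l, i] 4 distinct, len 14
[l, y, y, l, c, y, y, y, l, y, i, l, l, i, l] 4 distinct, len 15
Longest length with ≤4 distinct: 15.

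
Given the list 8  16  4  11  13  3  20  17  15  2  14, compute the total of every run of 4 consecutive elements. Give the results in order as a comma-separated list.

39, 44, 31, 47, 53, 55, 54, 48

Sliding a size-4 window across the 11 values:
(8, 16, 4, 11) → sum 39
(16, 4, 11, 13) → sum 44
(4, 11, 13, 3) → sum 31
(11, 13, 3, 20) → sum 47
(13, 3, 20, 17) → sum 53
(3, 20, 17, 15) → sum 55
(20, 17, 15, 2) → sum 54
(17, 15, 2, 14) → sum 48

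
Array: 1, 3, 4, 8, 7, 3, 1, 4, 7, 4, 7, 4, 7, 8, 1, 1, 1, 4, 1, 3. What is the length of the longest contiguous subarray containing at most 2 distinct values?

6

[1] 1 distinct, len 1
[1, 3] 2 distinct, len 2
[3, 4] 2 distinct, len 2
[4, 8] 2 distinct, len 2
[8, 7] 2 distinct, len 2
[7, 3] 2 distinct, len 2
[3, 1] 2 distinct, len 2
[1, 4] 2 distinct, len 2
[4, 7] 2 distinct, len 2
[4, 7, 4] 2 distinct, len 3
[4, 7, 4, 7] 2 distinct, len 4
[4, 7, 4, 7, 4] 2 distinct, len 5
[4, 7, 4, 7, 4, 7] 2 distinct, len 6
[7, 8] 2 distinct, len 2
[8, 1] 2 distinct, len 2
[8, 1, 1] 2 distinct, len 3
[8, 1, 1, 1] 2 distinct, len 4
[1, 1, 1, 4] 2 distinct, len 4
[1, 1, 1, 4, 1] 2 distinct, len 5
[1, 3] 2 distinct, len 2
Longest length with ≤2 distinct: 6.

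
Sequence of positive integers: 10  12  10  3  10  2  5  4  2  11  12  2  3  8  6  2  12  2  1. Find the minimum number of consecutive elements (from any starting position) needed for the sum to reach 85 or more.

13

Extend right; whenever the sum reaches 85, record the length and shrink from the left:
add 10: running sum 10 < 85
add 12: running sum 22 < 85
add 10: running sum 32 < 85
add 3: running sum 35 < 85
add 10: running sum 45 < 85
add 2: running sum 47 < 85
add 5: running sum 52 < 85
add 4: running sum 56 < 85
add 2: running sum 58 < 85
add 11: running sum 69 < 85
add 12: running sum 81 < 85
add 2: running sum 83 < 85
end 12: [10, 12, 10, 3, 10, 2, 5, 4, 2, 11, 12, 2, 3] sum 86, len 13
end 13: [10, 12, 10, 3, 10, 2, 5, 4, 2, 11, 12, 2, 3, 8] sum 94, len 14
end 14: [12, 10, 3, 10, 2, 5, 4, 2, 11, 12, 2, 3, 8, 6] sum 90, len 14
end 15: [12, 10, 3, 10, 2, 5, 4, 2, 11, 12, 2, 3, 8, 6, 2] sum 92, len 15
end 16: [10, 3, 10, 2, 5, 4, 2, 11, 12, 2, 3, 8, 6, 2, 12] sum 92, len 15
end 17: [10, 3, 10, 2, 5, 4, 2, 11, 12, 2, 3, 8, 6, 2, 12, 2] sum 94, len 16
end 18: [3, 10, 2, 5, 4, 2, 11, 12, 2, 3, 8, 6, 2, 12, 2, 1] sum 85, len 16
Shortest qualifying length: 13.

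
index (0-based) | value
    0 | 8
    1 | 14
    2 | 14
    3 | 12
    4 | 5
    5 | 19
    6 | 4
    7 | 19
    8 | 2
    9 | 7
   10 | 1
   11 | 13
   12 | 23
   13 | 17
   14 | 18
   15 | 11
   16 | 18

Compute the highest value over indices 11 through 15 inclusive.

Elements at indices 11..15: 13, 23, 17, 18, 11
max(13, 23, 17, 18, 11) = 23

23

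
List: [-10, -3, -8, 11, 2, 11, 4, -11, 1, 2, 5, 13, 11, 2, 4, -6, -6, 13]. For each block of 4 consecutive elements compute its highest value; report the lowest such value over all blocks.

Each size-4 window and its max:
[-10, -3, -8, 11] → max 11
[-3, -8, 11, 2] → max 11
[-8, 11, 2, 11] → max 11
[11, 2, 11, 4] → max 11
[2, 11, 4, -11] → max 11
[11, 4, -11, 1] → max 11
[4, -11, 1, 2] → max 4
[-11, 1, 2, 5] → max 5
[1, 2, 5, 13] → max 13
[2, 5, 13, 11] → max 13
[5, 13, 11, 2] → max 13
[13, 11, 2, 4] → max 13
[11, 2, 4, -6] → max 11
[2, 4, -6, -6] → max 4
[4, -6, -6, 13] → max 13
Lowest of these is 4.

4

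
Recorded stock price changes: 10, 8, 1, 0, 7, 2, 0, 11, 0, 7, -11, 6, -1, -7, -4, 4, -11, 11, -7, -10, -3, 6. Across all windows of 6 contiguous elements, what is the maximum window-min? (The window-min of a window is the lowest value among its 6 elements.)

0

(10, 8, 1, 0, 7, 2) → min 0
(8, 1, 0, 7, 2, 0) → min 0
(1, 0, 7, 2, 0, 11) → min 0
(0, 7, 2, 0, 11, 0) → min 0
(7, 2, 0, 11, 0, 7) → min 0
(2, 0, 11, 0, 7, -11) → min -11
(0, 11, 0, 7, -11, 6) → min -11
(11, 0, 7, -11, 6, -1) → min -11
(0, 7, -11, 6, -1, -7) → min -11
(7, -11, 6, -1, -7, -4) → min -11
(-11, 6, -1, -7, -4, 4) → min -11
(6, -1, -7, -4, 4, -11) → min -11
(-1, -7, -4, 4, -11, 11) → min -11
(-7, -4, 4, -11, 11, -7) → min -11
(-4, 4, -11, 11, -7, -10) → min -11
(4, -11, 11, -7, -10, -3) → min -11
(-11, 11, -7, -10, -3, 6) → min -11
Maximum of these is 0.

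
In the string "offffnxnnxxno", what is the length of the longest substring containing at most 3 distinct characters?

11

Extend right; when distinct count exceeds 3, shrink from the left:
add o: window [o] (1 distinct), len 1
add f: window [o, f] (2 distinct), len 2
add f: window [o, f, f] (2 distinct), len 3
add f: window [o, f, f, f] (2 distinct), len 4
add f: window [o, f, f, f, f] (2 distinct), len 5
add n: window [o, f, f, f, f, n] (3 distinct), len 6
add x: window [f, f, f, f, n, x] (3 distinct), len 6
add n: window [f, f, f, f, n, x, n] (3 distinct), len 7
add n: window [f, f, f, f, n, x, n, n] (3 distinct), len 8
add x: window [f, f, f, f, n, x, n, n, x] (3 distinct), len 9
add x: window [f, f, f, f, n, x, n, n, x, x] (3 distinct), len 10
add n: window [f, f, f, f, n, x, n, n, x, x, n] (3 distinct), len 11
add o: window [n, x, n, n, x, x, n, o] (3 distinct), len 8
Longest length with ≤3 distinct: 11.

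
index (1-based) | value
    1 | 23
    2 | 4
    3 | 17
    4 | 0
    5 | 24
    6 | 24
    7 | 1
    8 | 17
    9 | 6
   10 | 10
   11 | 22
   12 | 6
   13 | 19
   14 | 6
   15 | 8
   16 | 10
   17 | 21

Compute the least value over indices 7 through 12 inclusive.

1

Elements at indices 7..12: 1, 17, 6, 10, 22, 6
min(1, 17, 6, 10, 22, 6) = 1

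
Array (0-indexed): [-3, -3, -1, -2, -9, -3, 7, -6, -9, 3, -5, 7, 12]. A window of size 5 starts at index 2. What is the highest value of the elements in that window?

7

Elements at indices 2..6: -1, -2, -9, -3, 7
max(-1, -2, -9, -3, 7) = 7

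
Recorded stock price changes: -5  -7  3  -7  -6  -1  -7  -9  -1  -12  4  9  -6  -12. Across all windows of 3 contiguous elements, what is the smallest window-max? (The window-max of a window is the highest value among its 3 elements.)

-5 -7 3 → max 3
-7 3 -7 → max 3
3 -7 -6 → max 3
-7 -6 -1 → max -1
-6 -1 -7 → max -1
-1 -7 -9 → max -1
-7 -9 -1 → max -1
-9 -1 -12 → max -1
-1 -12 4 → max 4
-12 4 9 → max 9
4 9 -6 → max 9
9 -6 -12 → max 9
Smallest of these is -1.

-1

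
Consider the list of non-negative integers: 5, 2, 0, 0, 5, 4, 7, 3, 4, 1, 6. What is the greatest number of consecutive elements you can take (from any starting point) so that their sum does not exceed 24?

8

[5] sum 5 len 1
[5, 2] sum 7 len 2
[5, 2, 0] sum 7 len 3
[5, 2, 0, 0] sum 7 len 4
[5, 2, 0, 0, 5] sum 12 len 5
[5, 2, 0, 0, 5, 4] sum 16 len 6
[5, 2, 0, 0, 5, 4, 7] sum 23 len 7
[2, 0, 0, 5, 4, 7, 3] sum 21 len 7
[0, 0, 5, 4, 7, 3, 4] sum 23 len 7
[0, 0, 5, 4, 7, 3, 4, 1] sum 24 len 8
[7, 3, 4, 1, 6] sum 21 len 5
Longest length seen: 8.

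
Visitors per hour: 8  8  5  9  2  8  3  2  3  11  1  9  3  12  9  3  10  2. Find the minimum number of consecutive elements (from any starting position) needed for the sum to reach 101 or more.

add 8: running sum 8 < 101
add 8: running sum 16 < 101
add 5: running sum 21 < 101
add 9: running sum 30 < 101
add 2: running sum 32 < 101
add 8: running sum 40 < 101
add 3: running sum 43 < 101
add 2: running sum 45 < 101
add 3: running sum 48 < 101
add 11: running sum 59 < 101
add 1: running sum 60 < 101
add 9: running sum 69 < 101
add 3: running sum 72 < 101
add 12: running sum 84 < 101
add 9: running sum 93 < 101
add 3: running sum 96 < 101
end 16: [8, 8, 5, 9, 2, 8, 3, 2, 3, 11, 1, 9, 3, 12, 9, 3, 10] sum 106, len 17
end 17: [8, 8, 5, 9, 2, 8, 3, 2, 3, 11, 1, 9, 3, 12, 9, 3, 10, 2] sum 108, len 18
Shortest qualifying length: 17.

17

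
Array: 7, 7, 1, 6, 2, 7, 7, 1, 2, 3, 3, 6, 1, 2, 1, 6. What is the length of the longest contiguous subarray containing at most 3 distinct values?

5

add 7: window [7] (1 distinct), len 1
add 7: window [7, 7] (1 distinct), len 2
add 1: window [7, 7, 1] (2 distinct), len 3
add 6: window [7, 7, 1, 6] (3 distinct), len 4
add 2: window [1, 6, 2] (3 distinct), len 3
add 7: window [6, 2, 7] (3 distinct), len 3
add 7: window [6, 2, 7, 7] (3 distinct), len 4
add 1: window [2, 7, 7, 1] (3 distinct), len 4
add 2: window [2, 7, 7, 1, 2] (3 distinct), len 5
add 3: window [1, 2, 3] (3 distinct), len 3
add 3: window [1, 2, 3, 3] (3 distinct), len 4
add 6: window [2, 3, 3, 6] (3 distinct), len 4
add 1: window [3, 3, 6, 1] (3 distinct), len 4
add 2: window [6, 1, 2] (3 distinct), len 3
add 1: window [6, 1, 2, 1] (3 distinct), len 4
add 6: window [6, 1, 2, 1, 6] (3 distinct), len 5
Longest length with ≤3 distinct: 5.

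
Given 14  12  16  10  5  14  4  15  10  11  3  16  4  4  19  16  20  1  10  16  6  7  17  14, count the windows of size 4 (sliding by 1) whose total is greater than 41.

12

[14, 12, 16, 10] → sum 52  > 41 ✓
[12, 16, 10, 5] → sum 43  > 41 ✓
[16, 10, 5, 14] → sum 45  > 41 ✓
[10, 5, 14, 4] → sum 33
[5, 14, 4, 15] → sum 38
[14, 4, 15, 10] → sum 43  > 41 ✓
[4, 15, 10, 11] → sum 40
[15, 10, 11, 3] → sum 39
[10, 11, 3, 16] → sum 40
[11, 3, 16, 4] → sum 34
[3, 16, 4, 4] → sum 27
[16, 4, 4, 19] → sum 43  > 41 ✓
[4, 4, 19, 16] → sum 43  > 41 ✓
[4, 19, 16, 20] → sum 59  > 41 ✓
[19, 16, 20, 1] → sum 56  > 41 ✓
[16, 20, 1, 10] → sum 47  > 41 ✓
[20, 1, 10, 16] → sum 47  > 41 ✓
[1, 10, 16, 6] → sum 33
[10, 16, 6, 7] → sum 39
[16, 6, 7, 17] → sum 46  > 41 ✓
[6, 7, 17, 14] → sum 44  > 41 ✓
12 windows satisfy the condition.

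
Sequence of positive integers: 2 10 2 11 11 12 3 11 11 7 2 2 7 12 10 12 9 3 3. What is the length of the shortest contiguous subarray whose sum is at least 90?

12

add 2: running sum 2 < 90
add 10: running sum 12 < 90
add 2: running sum 14 < 90
add 11: running sum 25 < 90
add 11: running sum 36 < 90
add 12: running sum 48 < 90
add 3: running sum 51 < 90
add 11: running sum 62 < 90
add 11: running sum 73 < 90
add 7: running sum 80 < 90
add 2: running sum 82 < 90
add 2: running sum 84 < 90
add 7: shortest ending here [2, 10, 2, 11, 11, 12, 3, 11, 11, 7, 2, 2, 7] sum 91, len 13
add 12: shortest ending here [2, 11, 11, 12, 3, 11, 11, 7, 2, 2, 7, 12] sum 91, len 12
add 10: shortest ending here [11, 11, 12, 3, 11, 11, 7, 2, 2, 7, 12, 10] sum 99, len 12
add 12: shortest ending here [11, 12, 3, 11, 11, 7, 2, 2, 7, 12, 10, 12] sum 100, len 12
add 9: shortest ending here [12, 3, 11, 11, 7, 2, 2, 7, 12, 10, 12, 9] sum 98, len 12
add 3: shortest ending here [12, 3, 11, 11, 7, 2, 2, 7, 12, 10, 12, 9, 3] sum 101, len 13
add 3: shortest ending here [3, 11, 11, 7, 2, 2, 7, 12, 10, 12, 9, 3, 3] sum 92, len 13
Shortest qualifying length: 12.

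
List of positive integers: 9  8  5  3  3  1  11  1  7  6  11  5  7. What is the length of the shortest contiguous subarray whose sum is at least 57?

add 9: running sum 9 < 57
add 8: running sum 17 < 57
add 5: running sum 22 < 57
add 3: running sum 25 < 57
add 3: running sum 28 < 57
add 1: running sum 29 < 57
add 11: running sum 40 < 57
add 1: running sum 41 < 57
add 7: running sum 48 < 57
add 6: running sum 54 < 57
add 11: shortest ending here [9, 8, 5, 3, 3, 1, 11, 1, 7, 6, 11] sum 65, len 11
add 5: shortest ending here [8, 5, 3, 3, 1, 11, 1, 7, 6, 11, 5] sum 61, len 11
add 7: shortest ending here [5, 3, 3, 1, 11, 1, 7, 6, 11, 5, 7] sum 60, len 11
Shortest qualifying length: 11.

11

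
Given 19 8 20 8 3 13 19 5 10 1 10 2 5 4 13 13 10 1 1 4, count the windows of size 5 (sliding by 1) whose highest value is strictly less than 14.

[19, 8, 20, 8, 3] → max 20
[8, 20, 8, 3, 13] → max 20
[20, 8, 3, 13, 19] → max 20
[8, 3, 13, 19, 5] → max 19
[3, 13, 19, 5, 10] → max 19
[13, 19, 5, 10, 1] → max 19
[19, 5, 10, 1, 10] → max 19
[5, 10, 1, 10, 2] → max 10  < 14 ✓
[10, 1, 10, 2, 5] → max 10  < 14 ✓
[1, 10, 2, 5, 4] → max 10  < 14 ✓
[10, 2, 5, 4, 13] → max 13  < 14 ✓
[2, 5, 4, 13, 13] → max 13  < 14 ✓
[5, 4, 13, 13, 10] → max 13  < 14 ✓
[4, 13, 13, 10, 1] → max 13  < 14 ✓
[13, 13, 10, 1, 1] → max 13  < 14 ✓
[13, 10, 1, 1, 4] → max 13  < 14 ✓
9 windows satisfy the condition.

9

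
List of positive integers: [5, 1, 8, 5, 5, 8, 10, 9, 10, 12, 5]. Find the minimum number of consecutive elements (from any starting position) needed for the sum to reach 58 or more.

Extend right; whenever the sum reaches 58, record the length and shrink from the left:
add 5: running sum 5 < 58
add 1: running sum 6 < 58
add 8: running sum 14 < 58
add 5: running sum 19 < 58
add 5: running sum 24 < 58
add 8: running sum 32 < 58
add 10: running sum 42 < 58
add 9: running sum 51 < 58
add 10: shortest ending here [5, 1, 8, 5, 5, 8, 10, 9, 10] sum 61, len 9
add 12: shortest ending here [5, 5, 8, 10, 9, 10, 12] sum 59, len 7
add 5: shortest ending here [5, 8, 10, 9, 10, 12, 5] sum 59, len 7
Shortest qualifying length: 7.

7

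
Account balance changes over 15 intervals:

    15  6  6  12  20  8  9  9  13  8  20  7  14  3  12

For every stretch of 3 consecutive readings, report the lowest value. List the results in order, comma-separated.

6, 6, 6, 8, 8, 8, 9, 8, 8, 7, 7, 3, 3

Sliding a size-3 window across the 15 values:
15 6 6 → min 6
6 6 12 → min 6
6 12 20 → min 6
12 20 8 → min 8
20 8 9 → min 8
8 9 9 → min 8
9 9 13 → min 9
9 13 8 → min 8
13 8 20 → min 8
8 20 7 → min 7
20 7 14 → min 7
7 14 3 → min 3
14 3 12 → min 3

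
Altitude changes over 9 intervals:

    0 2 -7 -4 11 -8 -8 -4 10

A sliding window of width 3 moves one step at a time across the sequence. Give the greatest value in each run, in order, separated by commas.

2, 2, 11, 11, 11, -4, 10

0 2 -7 → max 2
2 -7 -4 → max 2
-7 -4 11 → max 11
-4 11 -8 → max 11
11 -8 -8 → max 11
-8 -8 -4 → max -4
-8 -4 10 → max 10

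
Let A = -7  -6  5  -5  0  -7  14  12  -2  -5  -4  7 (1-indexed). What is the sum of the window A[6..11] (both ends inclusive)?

Elements at indices 6..11: -7, 14, 12, -2, -5, -4
sum(-7, 14, 12, -2, -5, -4) = 8

8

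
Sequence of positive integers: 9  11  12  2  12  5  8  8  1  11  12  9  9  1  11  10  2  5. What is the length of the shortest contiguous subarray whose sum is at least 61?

7

Extend right; whenever the sum reaches 61, record the length and shrink from the left:
add 9: running sum 9 < 61
add 11: running sum 20 < 61
add 12: running sum 32 < 61
add 2: running sum 34 < 61
add 12: running sum 46 < 61
add 5: running sum 51 < 61
add 8: running sum 59 < 61
end 7: [9, 11, 12, 2, 12, 5, 8, 8] sum 67, len 8
end 8: [9, 11, 12, 2, 12, 5, 8, 8, 1] sum 68, len 9
end 9: [11, 12, 2, 12, 5, 8, 8, 1, 11] sum 70, len 9
end 10: [12, 2, 12, 5, 8, 8, 1, 11, 12] sum 71, len 9
end 11: [12, 5, 8, 8, 1, 11, 12, 9] sum 66, len 8
end 12: [5, 8, 8, 1, 11, 12, 9, 9] sum 63, len 8
end 13: [5, 8, 8, 1, 11, 12, 9, 9, 1] sum 64, len 9
end 14: [8, 1, 11, 12, 9, 9, 1, 11] sum 62, len 8
end 15: [11, 12, 9, 9, 1, 11, 10] sum 63, len 7
end 16: [11, 12, 9, 9, 1, 11, 10, 2] sum 65, len 8
end 17: [11, 12, 9, 9, 1, 11, 10, 2, 5] sum 70, len 9
Shortest qualifying length: 7.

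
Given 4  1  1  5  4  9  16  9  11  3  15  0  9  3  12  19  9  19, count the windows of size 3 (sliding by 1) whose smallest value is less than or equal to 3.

[4, 1, 1] → min 1  ≤ 3 ✓
[1, 1, 5] → min 1  ≤ 3 ✓
[1, 5, 4] → min 1  ≤ 3 ✓
[5, 4, 9] → min 4
[4, 9, 16] → min 4
[9, 16, 9] → min 9
[16, 9, 11] → min 9
[9, 11, 3] → min 3  ≤ 3 ✓
[11, 3, 15] → min 3  ≤ 3 ✓
[3, 15, 0] → min 0  ≤ 3 ✓
[15, 0, 9] → min 0  ≤ 3 ✓
[0, 9, 3] → min 0  ≤ 3 ✓
[9, 3, 12] → min 3  ≤ 3 ✓
[3, 12, 19] → min 3  ≤ 3 ✓
[12, 19, 9] → min 9
[19, 9, 19] → min 9
10 windows satisfy the condition.

10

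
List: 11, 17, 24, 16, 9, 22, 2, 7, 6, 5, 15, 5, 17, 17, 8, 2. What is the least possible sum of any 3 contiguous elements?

Window sums for each of the 14 positions:
11 17 24 → sum 52
17 24 16 → sum 57
24 16 9 → sum 49
16 9 22 → sum 47
9 22 2 → sum 33
22 2 7 → sum 31
2 7 6 → sum 15
7 6 5 → sum 18
6 5 15 → sum 26
5 15 5 → sum 25
15 5 17 → sum 37
5 17 17 → sum 39
17 17 8 → sum 42
17 8 2 → sum 27
Least of these is 15.

15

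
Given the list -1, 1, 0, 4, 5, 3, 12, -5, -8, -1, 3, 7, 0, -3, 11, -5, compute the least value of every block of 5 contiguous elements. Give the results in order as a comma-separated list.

-1, 0, 0, -5, -8, -8, -8, -8, -8, -3, -3, -5

Sliding a size-5 window across the 16 values:
-1 1 0 4 5 → min -1
1 0 4 5 3 → min 0
0 4 5 3 12 → min 0
4 5 3 12 -5 → min -5
5 3 12 -5 -8 → min -8
3 12 -5 -8 -1 → min -8
12 -5 -8 -1 3 → min -8
-5 -8 -1 3 7 → min -8
-8 -1 3 7 0 → min -8
-1 3 7 0 -3 → min -3
3 7 0 -3 11 → min -3
7 0 -3 11 -5 → min -5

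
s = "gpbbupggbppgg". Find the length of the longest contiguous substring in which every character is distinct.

4

[g] len 1
[g, p] len 2
[g, p, b] len 3
[b] len 1
[b, u] len 2
[b, u, p] len 3
[b, u, p, g] len 4
[g] len 1
[g, b] len 2
[g, b, p] len 3
[p] len 1
[p, g] len 2
[g] len 1
Longest all-distinct length: 4.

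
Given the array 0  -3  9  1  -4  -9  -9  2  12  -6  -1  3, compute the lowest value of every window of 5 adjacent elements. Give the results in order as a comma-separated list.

-4, -9, -9, -9, -9, -9, -9, -6

(0, -3, 9, 1, -4) → min -4
(-3, 9, 1, -4, -9) → min -9
(9, 1, -4, -9, -9) → min -9
(1, -4, -9, -9, 2) → min -9
(-4, -9, -9, 2, 12) → min -9
(-9, -9, 2, 12, -6) → min -9
(-9, 2, 12, -6, -1) → min -9
(2, 12, -6, -1, 3) → min -6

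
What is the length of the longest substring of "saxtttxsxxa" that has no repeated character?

add s: [s] len 1
add a: [s, a] len 2
add x: [s, a, x] len 3
add t: [s, a, x, t] len 4
add t (repeat t, move left end past it): [t] len 1
add t (repeat t, move left end past it): [t] len 1
add x: [t, x] len 2
add s: [t, x, s] len 3
add x (repeat x, move left end past it): [s, x] len 2
add x (repeat x, move left end past it): [x] len 1
add a: [x, a] len 2
Longest all-distinct length: 4.

4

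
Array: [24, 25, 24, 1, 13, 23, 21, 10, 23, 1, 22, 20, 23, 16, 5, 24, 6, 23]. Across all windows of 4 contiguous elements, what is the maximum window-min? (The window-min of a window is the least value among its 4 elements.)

Window mins for each of the 15 positions:
[24, 25, 24, 1] → min 1
[25, 24, 1, 13] → min 1
[24, 1, 13, 23] → min 1
[1, 13, 23, 21] → min 1
[13, 23, 21, 10] → min 10
[23, 21, 10, 23] → min 10
[21, 10, 23, 1] → min 1
[10, 23, 1, 22] → min 1
[23, 1, 22, 20] → min 1
[1, 22, 20, 23] → min 1
[22, 20, 23, 16] → min 16
[20, 23, 16, 5] → min 5
[23, 16, 5, 24] → min 5
[16, 5, 24, 6] → min 5
[5, 24, 6, 23] → min 5
Maximum of these is 16.

16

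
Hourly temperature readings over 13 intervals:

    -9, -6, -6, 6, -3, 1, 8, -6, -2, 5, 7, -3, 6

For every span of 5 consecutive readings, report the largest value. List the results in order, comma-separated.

Sliding a size-5 window across the 13 values:
(-9, -6, -6, 6, -3) → max 6
(-6, -6, 6, -3, 1) → max 6
(-6, 6, -3, 1, 8) → max 8
(6, -3, 1, 8, -6) → max 8
(-3, 1, 8, -6, -2) → max 8
(1, 8, -6, -2, 5) → max 8
(8, -6, -2, 5, 7) → max 8
(-6, -2, 5, 7, -3) → max 7
(-2, 5, 7, -3, 6) → max 7

6, 6, 8, 8, 8, 8, 8, 7, 7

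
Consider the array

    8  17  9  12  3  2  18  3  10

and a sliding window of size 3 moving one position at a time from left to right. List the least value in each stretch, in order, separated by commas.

8 17 9 → min 8
17 9 12 → min 9
9 12 3 → min 3
12 3 2 → min 2
3 2 18 → min 2
2 18 3 → min 2
18 3 10 → min 3

8, 9, 3, 2, 2, 2, 3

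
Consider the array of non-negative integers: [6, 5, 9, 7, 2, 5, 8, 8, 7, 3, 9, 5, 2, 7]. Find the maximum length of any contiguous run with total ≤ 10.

2

Extend to the right; shrink from the left whenever the sum exceeds 10:
add 6: [6] sum 6, len 1
add 5: [5] sum 5, len 1
add 9: [9] sum 9, len 1
add 7: [7] sum 7, len 1
add 2: [7, 2] sum 9, len 2
add 5: [2, 5] sum 7, len 2
add 8: [8] sum 8, len 1
add 8: [8] sum 8, len 1
add 7: [7] sum 7, len 1
add 3: [7, 3] sum 10, len 2
add 9: [9] sum 9, len 1
add 5: [5] sum 5, len 1
add 2: [5, 2] sum 7, len 2
add 7: [2, 7] sum 9, len 2
Longest length seen: 2.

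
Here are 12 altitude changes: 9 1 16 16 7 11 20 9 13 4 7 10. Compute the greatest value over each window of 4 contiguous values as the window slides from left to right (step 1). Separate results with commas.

16, 16, 16, 20, 20, 20, 20, 13, 13

(9, 1, 16, 16) → max 16
(1, 16, 16, 7) → max 16
(16, 16, 7, 11) → max 16
(16, 7, 11, 20) → max 20
(7, 11, 20, 9) → max 20
(11, 20, 9, 13) → max 20
(20, 9, 13, 4) → max 20
(9, 13, 4, 7) → max 13
(13, 4, 7, 10) → max 13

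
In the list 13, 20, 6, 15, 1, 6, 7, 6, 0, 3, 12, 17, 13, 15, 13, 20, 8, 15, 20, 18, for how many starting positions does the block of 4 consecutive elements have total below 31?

(13, 20, 6, 15) → sum 54
(20, 6, 15, 1) → sum 42
(6, 15, 1, 6) → sum 28  < 31 ✓
(15, 1, 6, 7) → sum 29  < 31 ✓
(1, 6, 7, 6) → sum 20  < 31 ✓
(6, 7, 6, 0) → sum 19  < 31 ✓
(7, 6, 0, 3) → sum 16  < 31 ✓
(6, 0, 3, 12) → sum 21  < 31 ✓
(0, 3, 12, 17) → sum 32
(3, 12, 17, 13) → sum 45
(12, 17, 13, 15) → sum 57
(17, 13, 15, 13) → sum 58
(13, 15, 13, 20) → sum 61
(15, 13, 20, 8) → sum 56
(13, 20, 8, 15) → sum 56
(20, 8, 15, 20) → sum 63
(8, 15, 20, 18) → sum 61
6 windows satisfy the condition.

6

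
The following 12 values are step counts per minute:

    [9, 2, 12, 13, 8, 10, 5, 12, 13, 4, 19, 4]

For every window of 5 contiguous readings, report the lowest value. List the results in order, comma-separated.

2, 2, 5, 5, 5, 4, 4, 4

Sliding a size-5 window across the 12 values:
[9, 2, 12, 13, 8] → min 2
[2, 12, 13, 8, 10] → min 2
[12, 13, 8, 10, 5] → min 5
[13, 8, 10, 5, 12] → min 5
[8, 10, 5, 12, 13] → min 5
[10, 5, 12, 13, 4] → min 4
[5, 12, 13, 4, 19] → min 4
[12, 13, 4, 19, 4] → min 4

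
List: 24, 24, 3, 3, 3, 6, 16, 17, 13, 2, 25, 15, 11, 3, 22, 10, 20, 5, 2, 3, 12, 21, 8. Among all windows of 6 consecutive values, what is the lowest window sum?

24 24 3 3 3 6 → sum 63
24 3 3 3 6 16 → sum 55
3 3 3 6 16 17 → sum 48
3 3 6 16 17 13 → sum 58
3 6 16 17 13 2 → sum 57
6 16 17 13 2 25 → sum 79
16 17 13 2 25 15 → sum 88
17 13 2 25 15 11 → sum 83
13 2 25 15 11 3 → sum 69
2 25 15 11 3 22 → sum 78
25 15 11 3 22 10 → sum 86
15 11 3 22 10 20 → sum 81
11 3 22 10 20 5 → sum 71
3 22 10 20 5 2 → sum 62
22 10 20 5 2 3 → sum 62
10 20 5 2 3 12 → sum 52
20 5 2 3 12 21 → sum 63
5 2 3 12 21 8 → sum 51
Lowest of these is 48.

48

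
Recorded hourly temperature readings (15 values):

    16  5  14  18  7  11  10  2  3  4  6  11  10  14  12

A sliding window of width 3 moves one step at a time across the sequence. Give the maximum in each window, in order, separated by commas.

16, 18, 18, 18, 11, 11, 10, 4, 6, 11, 11, 14, 14

(16, 5, 14) → max 16
(5, 14, 18) → max 18
(14, 18, 7) → max 18
(18, 7, 11) → max 18
(7, 11, 10) → max 11
(11, 10, 2) → max 11
(10, 2, 3) → max 10
(2, 3, 4) → max 4
(3, 4, 6) → max 6
(4, 6, 11) → max 11
(6, 11, 10) → max 11
(11, 10, 14) → max 14
(10, 14, 12) → max 14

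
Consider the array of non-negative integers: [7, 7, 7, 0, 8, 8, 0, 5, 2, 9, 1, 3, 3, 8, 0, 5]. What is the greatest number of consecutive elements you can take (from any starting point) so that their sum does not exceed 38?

10

add 7: [7] sum 7, len 1
add 7: [7, 7] sum 14, len 2
add 7: [7, 7, 7] sum 21, len 3
add 0: [7, 7, 7, 0] sum 21, len 4
add 8: [7, 7, 7, 0, 8] sum 29, len 5
add 8: [7, 7, 7, 0, 8, 8] sum 37, len 6
add 0: [7, 7, 7, 0, 8, 8, 0] sum 37, len 7
add 5: [7, 7, 0, 8, 8, 0, 5] sum 35, len 7
add 2: [7, 7, 0, 8, 8, 0, 5, 2] sum 37, len 8
add 9: [0, 8, 8, 0, 5, 2, 9] sum 32, len 7
add 1: [0, 8, 8, 0, 5, 2, 9, 1] sum 33, len 8
add 3: [0, 8, 8, 0, 5, 2, 9, 1, 3] sum 36, len 9
add 3: [8, 0, 5, 2, 9, 1, 3, 3] sum 31, len 8
add 8: [0, 5, 2, 9, 1, 3, 3, 8] sum 31, len 8
add 0: [0, 5, 2, 9, 1, 3, 3, 8, 0] sum 31, len 9
add 5: [0, 5, 2, 9, 1, 3, 3, 8, 0, 5] sum 36, len 10
Longest length seen: 10.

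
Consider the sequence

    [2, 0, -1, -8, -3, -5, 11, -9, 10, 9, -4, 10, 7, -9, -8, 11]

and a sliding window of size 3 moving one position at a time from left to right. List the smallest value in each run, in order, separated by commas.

-1, -8, -8, -8, -5, -9, -9, -9, -4, -4, -4, -9, -9, -9

(2, 0, -1) → min -1
(0, -1, -8) → min -8
(-1, -8, -3) → min -8
(-8, -3, -5) → min -8
(-3, -5, 11) → min -5
(-5, 11, -9) → min -9
(11, -9, 10) → min -9
(-9, 10, 9) → min -9
(10, 9, -4) → min -4
(9, -4, 10) → min -4
(-4, 10, 7) → min -4
(10, 7, -9) → min -9
(7, -9, -8) → min -9
(-9, -8, 11) → min -9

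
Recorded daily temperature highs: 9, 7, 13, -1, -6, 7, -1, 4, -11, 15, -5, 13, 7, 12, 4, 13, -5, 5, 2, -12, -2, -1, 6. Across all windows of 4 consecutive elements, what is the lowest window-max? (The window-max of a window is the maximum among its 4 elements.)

2

Each size-4 window and its max:
(9, 7, 13, -1) → max 13
(7, 13, -1, -6) → max 13
(13, -1, -6, 7) → max 13
(-1, -6, 7, -1) → max 7
(-6, 7, -1, 4) → max 7
(7, -1, 4, -11) → max 7
(-1, 4, -11, 15) → max 15
(4, -11, 15, -5) → max 15
(-11, 15, -5, 13) → max 15
(15, -5, 13, 7) → max 15
(-5, 13, 7, 12) → max 13
(13, 7, 12, 4) → max 13
(7, 12, 4, 13) → max 13
(12, 4, 13, -5) → max 13
(4, 13, -5, 5) → max 13
(13, -5, 5, 2) → max 13
(-5, 5, 2, -12) → max 5
(5, 2, -12, -2) → max 5
(2, -12, -2, -1) → max 2
(-12, -2, -1, 6) → max 6
Lowest of these is 2.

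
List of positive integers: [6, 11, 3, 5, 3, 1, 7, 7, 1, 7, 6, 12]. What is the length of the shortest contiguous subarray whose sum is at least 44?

add 6: running sum 6 < 44
add 11: running sum 17 < 44
add 3: running sum 20 < 44
add 5: running sum 25 < 44
add 3: running sum 28 < 44
add 1: running sum 29 < 44
add 7: running sum 36 < 44
add 7: running sum 43 < 44
add 1: shortest ending here [6, 11, 3, 5, 3, 1, 7, 7, 1] sum 44, len 9
add 7: shortest ending here [11, 3, 5, 3, 1, 7, 7, 1, 7] sum 45, len 9
add 6: shortest ending here [11, 3, 5, 3, 1, 7, 7, 1, 7, 6] sum 51, len 10
add 12: shortest ending here [3, 1, 7, 7, 1, 7, 6, 12] sum 44, len 8
Shortest qualifying length: 8.

8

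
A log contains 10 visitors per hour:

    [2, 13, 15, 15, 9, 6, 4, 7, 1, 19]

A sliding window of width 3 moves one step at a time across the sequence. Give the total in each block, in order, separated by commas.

30, 43, 39, 30, 19, 17, 12, 27

[2, 13, 15] → sum 30
[13, 15, 15] → sum 43
[15, 15, 9] → sum 39
[15, 9, 6] → sum 30
[9, 6, 4] → sum 19
[6, 4, 7] → sum 17
[4, 7, 1] → sum 12
[7, 1, 19] → sum 27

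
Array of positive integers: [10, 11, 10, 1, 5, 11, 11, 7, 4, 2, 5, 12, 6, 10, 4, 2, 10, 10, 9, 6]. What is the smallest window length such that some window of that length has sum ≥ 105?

add 10: running sum 10 < 105
add 11: running sum 21 < 105
add 10: running sum 31 < 105
add 1: running sum 32 < 105
add 5: running sum 37 < 105
add 11: running sum 48 < 105
add 11: running sum 59 < 105
add 7: running sum 66 < 105
add 4: running sum 70 < 105
add 2: running sum 72 < 105
add 5: running sum 77 < 105
add 12: running sum 89 < 105
add 6: running sum 95 < 105
end 13: [10, 11, 10, 1, 5, 11, 11, 7, 4, 2, 5, 12, 6, 10] sum 105, len 14
end 14: [10, 11, 10, 1, 5, 11, 11, 7, 4, 2, 5, 12, 6, 10, 4] sum 109, len 15
end 15: [10, 11, 10, 1, 5, 11, 11, 7, 4, 2, 5, 12, 6, 10, 4, 2] sum 111, len 16
end 16: [11, 10, 1, 5, 11, 11, 7, 4, 2, 5, 12, 6, 10, 4, 2, 10] sum 111, len 16
end 17: [10, 1, 5, 11, 11, 7, 4, 2, 5, 12, 6, 10, 4, 2, 10, 10] sum 110, len 16
end 18: [5, 11, 11, 7, 4, 2, 5, 12, 6, 10, 4, 2, 10, 10, 9] sum 108, len 15
end 19: [11, 11, 7, 4, 2, 5, 12, 6, 10, 4, 2, 10, 10, 9, 6] sum 109, len 15
Shortest qualifying length: 14.

14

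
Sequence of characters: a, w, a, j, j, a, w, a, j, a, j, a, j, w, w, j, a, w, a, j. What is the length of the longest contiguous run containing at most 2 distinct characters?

6

add a: window [a] (1 distinct), len 1
add w: window [a, w] (2 distinct), len 2
add a: window [a, w, a] (2 distinct), len 3
add j: window [a, j] (2 distinct), len 2
add j: window [a, j, j] (2 distinct), len 3
add a: window [a, j, j, a] (2 distinct), len 4
add w: window [a, w] (2 distinct), len 2
add a: window [a, w, a] (2 distinct), len 3
add j: window [a, j] (2 distinct), len 2
add a: window [a, j, a] (2 distinct), len 3
add j: window [a, j, a, j] (2 distinct), len 4
add a: window [a, j, a, j, a] (2 distinct), len 5
add j: window [a, j, a, j, a, j] (2 distinct), len 6
add w: window [j, w] (2 distinct), len 2
add w: window [j, w, w] (2 distinct), len 3
add j: window [j, w, w, j] (2 distinct), len 4
add a: window [j, a] (2 distinct), len 2
add w: window [a, w] (2 distinct), len 2
add a: window [a, w, a] (2 distinct), len 3
add j: window [a, j] (2 distinct), len 2
Longest length with ≤2 distinct: 6.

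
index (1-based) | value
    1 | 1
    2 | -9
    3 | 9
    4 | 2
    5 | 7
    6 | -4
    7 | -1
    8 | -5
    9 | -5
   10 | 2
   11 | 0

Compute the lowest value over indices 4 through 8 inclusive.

Elements at indices 4..8: 2, 7, -4, -1, -5
min(2, 7, -4, -1, -5) = -5

-5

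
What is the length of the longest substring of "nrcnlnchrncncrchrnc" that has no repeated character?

5

add n: [n] len 1
add r: [n, r] len 2
add c: [n, r, c] len 3
add n (repeat n, move left end past it): [r, c, n] len 3
add l: [r, c, n, l] len 4
add n (repeat n, move left end past it): [l, n] len 2
add c: [l, n, c] len 3
add h: [l, n, c, h] len 4
add r: [l, n, c, h, r] len 5
add n (repeat n, move left end past it): [c, h, r, n] len 4
add c (repeat c, move left end past it): [h, r, n, c] len 4
add n (repeat n, move left end past it): [c, n] len 2
add c (repeat c, move left end past it): [n, c] len 2
add r: [n, c, r] len 3
add c (repeat c, move left end past it): [r, c] len 2
add h: [r, c, h] len 3
add r (repeat r, move left end past it): [c, h, r] len 3
add n: [c, h, r, n] len 4
add c (repeat c, move left end past it): [h, r, n, c] len 4
Longest all-distinct length: 5.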